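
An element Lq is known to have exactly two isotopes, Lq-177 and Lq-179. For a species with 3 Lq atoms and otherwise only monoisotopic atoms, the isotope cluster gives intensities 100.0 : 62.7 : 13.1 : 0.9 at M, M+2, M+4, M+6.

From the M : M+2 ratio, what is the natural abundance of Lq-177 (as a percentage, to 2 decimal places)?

Write p for the Lq-177 fraction. I(M+2)/I(M) = [C(3,1)·p^2·(1−p)] / p^3 = 3·(1−p)/p = 62.7/100.0 = 0.6270
(1−p)/p = 0.6270/3 = 0.2090  ⇒  p = 1/(1 + 0.2090) = 0.8271
Lq-177: 82.71%, Lq-179: 17.29%.

82.71%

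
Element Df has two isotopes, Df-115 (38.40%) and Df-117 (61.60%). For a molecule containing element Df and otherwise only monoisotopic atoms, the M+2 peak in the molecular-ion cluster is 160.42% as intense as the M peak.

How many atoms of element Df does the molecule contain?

The M+2/M ratio from n Df atoms is n · q/p = n · 0.6160/0.3840.
n = 1.6042 × 0.3840/0.6160 = 1.00 ≈ 1

1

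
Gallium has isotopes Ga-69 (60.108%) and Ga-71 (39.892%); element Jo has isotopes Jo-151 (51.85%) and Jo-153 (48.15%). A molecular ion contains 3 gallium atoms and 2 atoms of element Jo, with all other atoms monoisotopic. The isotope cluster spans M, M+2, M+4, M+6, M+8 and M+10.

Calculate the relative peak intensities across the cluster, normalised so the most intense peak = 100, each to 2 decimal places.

17.00 : 65.43 : 100.00 : 75.89 : 28.61 : 4.29

Gallium pattern (n=3): 0.2171685 : 0.432386 : 0.2869625 : 0.063483
Element Jo pattern (n=2): 0.26884225 : 0.4993155 : 0.23184225
Convolve the two distributions (both contribute in 2-u steps):
  M: 0.2171685×0.26884225 = 0.058384
  M+2: 0.2171685×0.4993155 + 0.432386×0.26884225 = 0.224679
  M+4: 0.2171685×0.23184225 + 0.432386×0.4993155 + 0.2869625×0.26884225 = 0.343394
  M+6: 0.432386×0.23184225 + 0.2869625×0.4993155 + 0.063483×0.26884225 = 0.260597
  M+8: 0.2869625×0.23184225 + 0.063483×0.4993155 = 0.098228
  M+10: 0.063483×0.23184225 = 0.014718
Scale to base peak (0.343394) = 100: 17.00 : 65.43 : 100.00 : 75.89 : 28.61 : 4.29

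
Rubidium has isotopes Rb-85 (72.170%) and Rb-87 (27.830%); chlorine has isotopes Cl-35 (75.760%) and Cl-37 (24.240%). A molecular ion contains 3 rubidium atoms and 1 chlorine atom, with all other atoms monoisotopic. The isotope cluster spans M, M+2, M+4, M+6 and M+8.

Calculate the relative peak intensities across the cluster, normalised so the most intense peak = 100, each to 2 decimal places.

67.71 : 100.00 : 55.27 : 13.55 : 1.24

Rubidium pattern (n=3): 0.37589809 : 0.43485841 : 0.16768892 : 0.02155458
Chlorine pattern (n=1): 0.7576 : 0.2424
Convolve the two distributions (both contribute in 2-u steps):
  M: 0.37589809×0.7576 = 0.284780
  M+2: 0.37589809×0.2424 + 0.43485841×0.7576 = 0.420566
  M+4: 0.43485841×0.2424 + 0.16768892×0.7576 = 0.232451
  M+6: 0.16768892×0.2424 + 0.02155458×0.7576 = 0.056978
  M+8: 0.02155458×0.2424 = 0.005225
Scale to base peak (0.420566) = 100: 67.71 : 100.00 : 55.27 : 13.55 : 1.24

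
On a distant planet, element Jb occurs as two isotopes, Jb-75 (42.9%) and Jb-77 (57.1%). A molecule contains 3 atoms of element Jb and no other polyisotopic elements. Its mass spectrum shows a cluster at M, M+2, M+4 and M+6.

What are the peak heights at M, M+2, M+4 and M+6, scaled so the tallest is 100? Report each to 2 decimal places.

Expanding (0.429 + 0.571)^3:
P(M) = 0.429^3 = 0.078954
P(M+2) = 3 × 0.429^2 × 0.571^1 = 0.315262
P(M+4) = 3 × 0.429^1 × 0.571^2 = 0.419615
P(M+6) = 0.571^3 = 0.186169
The M+4 peak is largest (0.419615); scaling to 100 gives 18.82 : 75.13 : 100.00 : 44.37.

18.82 : 75.13 : 100.00 : 44.37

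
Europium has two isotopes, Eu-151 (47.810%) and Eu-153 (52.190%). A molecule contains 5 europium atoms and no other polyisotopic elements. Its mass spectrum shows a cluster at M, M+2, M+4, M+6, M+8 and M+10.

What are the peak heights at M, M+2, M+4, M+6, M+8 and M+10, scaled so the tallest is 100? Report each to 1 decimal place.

Each Eu atom is independently Eu-151 (p = 0.47810) or Eu-153 (q = 0.52190); the cluster is the binomial expansion (p + q)^5.
P(M) = 0.47810^5 = 0.024980
P(M+2) = 5 × 0.47810^4 × 0.52190^1 = 0.136343
P(M+4) = 10 × 0.47810^3 × 0.52190^2 = 0.297667
P(M+6) = 10 × 0.47810^2 × 0.52190^3 = 0.324937
P(M+8) = 5 × 0.47810^1 × 0.52190^4 = 0.177353
P(M+10) = 0.52190^5 = 0.038720
The M+6 peak is largest (0.324937); scaling to 100 gives 7.7 : 42.0 : 91.6 : 100.0 : 54.6 : 11.9.

7.7 : 42.0 : 91.6 : 100.0 : 54.6 : 11.9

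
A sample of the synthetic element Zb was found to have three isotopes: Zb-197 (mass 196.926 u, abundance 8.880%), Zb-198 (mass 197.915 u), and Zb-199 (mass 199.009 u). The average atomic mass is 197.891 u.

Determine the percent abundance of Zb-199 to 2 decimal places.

5.83%

The remaining 91.120% is split between Zb-198 (fraction x) and Zb-199 (fraction 0.91120 − x).
Substituting: 197.915x + 199.009(0.91120 − x) = 180.4039712
(197.915 − 199.009)x = -0.9330296  ⇒  x = 0.85286, y = 0.05834
Zb-198: 85.29%, Zb-199: 5.83%.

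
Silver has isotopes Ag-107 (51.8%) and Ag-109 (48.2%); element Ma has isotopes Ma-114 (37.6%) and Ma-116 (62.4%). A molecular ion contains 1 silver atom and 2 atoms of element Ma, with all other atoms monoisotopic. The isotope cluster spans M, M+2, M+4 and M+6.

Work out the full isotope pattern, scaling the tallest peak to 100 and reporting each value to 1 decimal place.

17.1 : 72.7 : 100.0 : 43.9

Silver pattern (n=1): 0.5180 : 0.4820
Element Ma pattern (n=2): 0.141376 : 0.469248 : 0.389376
Convolve the two distributions (both contribute in 2-u steps):
  M: 0.5180×0.141376 = 0.073233
  M+2: 0.5180×0.469248 + 0.4820×0.141376 = 0.311214
  M+4: 0.5180×0.389376 + 0.4820×0.469248 = 0.427874
  M+6: 0.4820×0.389376 = 0.187679
Scale to base peak (0.427874) = 100: 17.1 : 72.7 : 100.0 : 43.9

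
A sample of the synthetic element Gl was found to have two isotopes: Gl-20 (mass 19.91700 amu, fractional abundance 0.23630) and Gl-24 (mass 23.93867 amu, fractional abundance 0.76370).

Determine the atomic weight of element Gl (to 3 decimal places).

The abundance-weighted mean is 0.23630 × 19.91700 + 0.76370 × 23.93867
= 4.706387 + 18.281962 = 22.988349 amu

22.988 amu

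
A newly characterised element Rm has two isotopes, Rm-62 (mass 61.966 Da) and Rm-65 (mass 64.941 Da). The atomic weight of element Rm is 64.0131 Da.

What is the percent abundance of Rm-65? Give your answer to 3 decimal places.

Writing the weighted mean with unknown fraction x of Rm-62:
61.966·x + 64.941·(1 − x) = 64.0131
(61.966 − 64.941)·x = 64.0131 − 64.941
x = -0.9279 / -2.975 = 0.31190 → 31.190% Rm-62, 68.810% Rm-65.

68.810%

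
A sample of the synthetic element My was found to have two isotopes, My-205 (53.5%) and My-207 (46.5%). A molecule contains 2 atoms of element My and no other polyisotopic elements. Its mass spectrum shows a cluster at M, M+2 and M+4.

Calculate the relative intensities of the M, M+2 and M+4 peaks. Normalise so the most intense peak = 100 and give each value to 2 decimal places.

57.53 : 100.00 : 43.46

Expanding (0.535 + 0.465)^2:
P(M) = 0.535^2 = 0.286225
P(M+2) = 2 × 0.535^1 × 0.465^1 = 0.497550
P(M+4) = 0.465^2 = 0.216225
The M+2 peak is largest (0.497550); scaling to 100 gives 57.53 : 100.00 : 43.46.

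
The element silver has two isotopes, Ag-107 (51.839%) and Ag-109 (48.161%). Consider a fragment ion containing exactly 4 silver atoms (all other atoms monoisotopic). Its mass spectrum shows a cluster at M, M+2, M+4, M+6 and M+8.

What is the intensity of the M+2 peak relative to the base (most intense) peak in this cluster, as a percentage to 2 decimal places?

71.76%

(0.51839 + 0.48161)^4 gives M 0.0722, M+2 0.2684, M+4 0.3740, M+6 0.2316, M+8 0.0538; the largest is M+4.
P(M+4) = C(4,2) × 0.51839^2 × 0.48161^2 = 6 × 0.26872819 × 0.23194819 = 0.373986 (base)
P(M+2) = C(4,1) × 0.51839^3 × 0.48161^1 = 4 × 0.13930601 × 0.48161 = 0.268365
Relative intensity = 0.268365 / 0.373986 × 100 = 71.76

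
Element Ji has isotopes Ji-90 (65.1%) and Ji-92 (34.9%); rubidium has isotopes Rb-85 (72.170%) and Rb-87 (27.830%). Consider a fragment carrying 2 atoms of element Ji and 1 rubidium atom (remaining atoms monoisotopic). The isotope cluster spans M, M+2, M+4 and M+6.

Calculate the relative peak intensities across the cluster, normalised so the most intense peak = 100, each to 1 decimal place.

Element Ji pattern (n=2): 0.423801 : 0.454398 : 0.121801
Rubidium pattern (n=1): 0.7217 : 0.2783
Convolve the two distributions (both contribute in 2-u steps):
  M: 0.423801×0.7217 = 0.305857
  M+2: 0.423801×0.2783 + 0.454398×0.7217 = 0.445883
  M+4: 0.454398×0.2783 + 0.121801×0.7217 = 0.214363
  M+6: 0.121801×0.2783 = 0.033897
Scale to base peak (0.445883) = 100: 68.6 : 100.0 : 48.1 : 7.6

68.6 : 100.0 : 48.1 : 7.6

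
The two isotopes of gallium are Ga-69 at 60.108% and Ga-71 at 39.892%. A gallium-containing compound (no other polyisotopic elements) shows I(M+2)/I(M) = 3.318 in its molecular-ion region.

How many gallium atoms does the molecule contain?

For n independent Ga atoms, I(M+2)/I(M) = n · (abundance Ga-71) / (abundance Ga-69) = n · 0.39892/0.60108.
n = 3.318 × 0.60108/0.39892 = 5.00 ≈ 5

5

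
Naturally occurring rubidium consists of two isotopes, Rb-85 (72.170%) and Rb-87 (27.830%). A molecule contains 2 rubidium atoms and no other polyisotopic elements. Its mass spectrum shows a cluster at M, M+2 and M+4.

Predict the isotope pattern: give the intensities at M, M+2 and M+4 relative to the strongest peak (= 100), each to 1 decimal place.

The 2 Rb atoms are independent, so intensities follow the terms of (0.72170 + 0.27830)^2.
P(M) = 0.72170^2 = 0.520851
P(M+2) = 2 × 0.72170^1 × 0.27830^1 = 0.401698
P(M+4) = 0.27830^2 = 0.077451
The M peak is largest (0.520851); scaling to 100 gives 100.0 : 77.1 : 14.9.

100.0 : 77.1 : 14.9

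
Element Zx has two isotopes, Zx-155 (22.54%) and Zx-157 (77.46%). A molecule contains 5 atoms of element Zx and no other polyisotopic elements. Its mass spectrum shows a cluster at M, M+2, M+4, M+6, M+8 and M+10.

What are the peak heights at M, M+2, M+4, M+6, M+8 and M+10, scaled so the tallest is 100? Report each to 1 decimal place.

0.1 : 2.5 : 16.9 : 58.2 : 100.0 : 68.7

Each Zx atom is independently Zx-155 (p = 0.2254) or Zx-157 (q = 0.7746); the cluster is the binomial expansion (p + q)^5.
P(M) = 0.2254^5 = 0.000582
P(M+2) = 5 × 0.2254^4 × 0.7746^1 = 0.009997
P(M+4) = 10 × 0.2254^3 × 0.7746^2 = 0.068709
P(M+6) = 10 × 0.2254^2 × 0.7746^3 = 0.236124
P(M+8) = 5 × 0.2254^1 × 0.7746^4 = 0.405727
P(M+10) = 0.7746^5 = 0.278861
The M+8 peak is largest (0.405727); scaling to 100 gives 0.1 : 2.5 : 16.9 : 58.2 : 100.0 : 68.7.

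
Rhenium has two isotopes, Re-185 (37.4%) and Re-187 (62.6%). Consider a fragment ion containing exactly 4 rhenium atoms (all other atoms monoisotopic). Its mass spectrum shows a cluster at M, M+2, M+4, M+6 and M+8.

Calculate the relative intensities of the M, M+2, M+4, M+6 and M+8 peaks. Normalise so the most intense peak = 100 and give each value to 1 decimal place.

5.3 : 35.7 : 89.6 : 100.0 : 41.8

Each Re atom is independently Re-185 (p = 0.374) or Re-187 (q = 0.626); the cluster is the binomial expansion (p + q)^4.
P(M) = 0.374^4 = 0.019565
P(M+2) = 4 × 0.374^3 × 0.626^1 = 0.130993
P(M+4) = 6 × 0.374^2 × 0.626^2 = 0.328884
P(M+6) = 4 × 0.374^1 × 0.626^3 = 0.366990
P(M+8) = 0.626^4 = 0.153567
The M+6 peak is largest (0.366990); scaling to 100 gives 5.3 : 35.7 : 89.6 : 100.0 : 41.8.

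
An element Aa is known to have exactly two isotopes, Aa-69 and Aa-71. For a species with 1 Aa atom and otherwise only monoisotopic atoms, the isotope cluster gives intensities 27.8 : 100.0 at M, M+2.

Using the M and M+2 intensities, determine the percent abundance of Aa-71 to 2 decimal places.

78.25%

Write p for the Aa-69 fraction. I(M+2)/I(M) = [C(1,1)·p^0·(1−p)] / p^1 = 1·(1−p)/p = 100.0/27.8 = 3.5971
(1−p)/p = 3.5971/1 = 3.5971  ⇒  p = 1/(1 + 3.5971) = 0.2175
Aa-69: 21.75%, Aa-71: 78.25%.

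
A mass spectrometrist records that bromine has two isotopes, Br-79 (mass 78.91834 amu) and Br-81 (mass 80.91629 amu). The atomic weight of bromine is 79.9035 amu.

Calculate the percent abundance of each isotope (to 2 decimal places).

Br-79: 50.69%, Br-81: 49.31%

With x = fraction of Br-79 (so Br-81 is 1 − x):
78.91834·x + 80.91629·(1 − x) = 79.9035
(78.91834 − 80.91629)·x = 79.9035 − 80.91629
x = -1.01279 / -1.99795 = 0.50691 → 50.69% Br-79, 49.31% Br-81.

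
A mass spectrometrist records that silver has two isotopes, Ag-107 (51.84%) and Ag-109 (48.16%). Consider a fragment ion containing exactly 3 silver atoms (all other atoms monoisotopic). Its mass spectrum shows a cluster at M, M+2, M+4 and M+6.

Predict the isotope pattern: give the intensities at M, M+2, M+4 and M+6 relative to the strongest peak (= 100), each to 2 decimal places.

The 3 Ag atoms are independent, so intensities follow the terms of (0.5184 + 0.4816)^3.
P(M) = 0.5184^3 = 0.139314
P(M+2) = 3 × 0.5184^2 × 0.4816^1 = 0.388273
P(M+4) = 3 × 0.5184^1 × 0.4816^2 = 0.360711
P(M+6) = 0.4816^3 = 0.111702
The M+2 peak is largest (0.388273); scaling to 100 gives 35.88 : 100.00 : 92.90 : 28.77.

35.88 : 100.00 : 92.90 : 28.77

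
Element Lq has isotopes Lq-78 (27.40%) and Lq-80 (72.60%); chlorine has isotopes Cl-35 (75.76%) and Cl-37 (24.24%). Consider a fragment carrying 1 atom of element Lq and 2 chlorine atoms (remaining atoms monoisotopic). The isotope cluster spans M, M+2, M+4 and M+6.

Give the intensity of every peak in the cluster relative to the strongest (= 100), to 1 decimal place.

Element Lq pattern (n=1): 0.2740 : 0.7260
Chlorine pattern (n=2): 0.57395776 : 0.36728448 : 0.05875776
Convolve the two distributions (both contribute in 2-u steps):
  M: 0.2740×0.57395776 = 0.157264
  M+2: 0.2740×0.36728448 + 0.7260×0.57395776 = 0.517329
  M+4: 0.2740×0.05875776 + 0.7260×0.36728448 = 0.282748
  M+6: 0.7260×0.05875776 = 0.042658
Scale to base peak (0.517329) = 100: 30.4 : 100.0 : 54.7 : 8.2

30.4 : 100.0 : 54.7 : 8.2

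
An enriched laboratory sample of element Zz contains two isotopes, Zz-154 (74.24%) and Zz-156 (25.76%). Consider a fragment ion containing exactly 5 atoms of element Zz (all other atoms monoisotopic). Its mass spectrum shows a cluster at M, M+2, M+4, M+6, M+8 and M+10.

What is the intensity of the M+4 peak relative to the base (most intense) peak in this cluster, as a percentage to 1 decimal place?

69.4%

Binomial terms of (0.7424 + 0.2576)^5: M 0.2255, M+2 0.3913, M+4 0.2715, M+6 0.0942, M+8 0.0163, M+10 0.0011 → M+2 is the base peak.
P(M+2) = C(5,1) × 0.7424^4 × 0.2576^1 = 5 × 0.30377488 × 0.2576 = 0.391262 (base)
P(M+4) = C(5,2) × 0.7424^3 × 0.2576^2 = 10 × 0.40917952 × 0.06635776 = 0.271522
Relative intensity = 0.271522 / 0.391262 × 100 = 69.4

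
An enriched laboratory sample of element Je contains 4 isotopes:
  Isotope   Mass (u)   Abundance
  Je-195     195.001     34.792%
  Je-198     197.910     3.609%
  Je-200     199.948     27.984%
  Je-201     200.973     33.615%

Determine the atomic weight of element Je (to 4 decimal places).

198.4978 u

Average mass = Σ (abundance × isotope mass) = 0.34792 × 195.001 + 0.03609 × 197.910 + 0.27984 × 199.948 + 0.33615 × 200.973
= 67.84475 + 7.14257 + 55.95345 + 67.55707 = 198.49784 u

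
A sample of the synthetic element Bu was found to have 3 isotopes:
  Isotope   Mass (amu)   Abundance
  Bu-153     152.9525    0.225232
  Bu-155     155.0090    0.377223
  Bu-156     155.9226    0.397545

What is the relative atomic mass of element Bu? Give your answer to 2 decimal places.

Weight each isotope mass by its fractional abundance: 0.225232 × 152.9525 + 0.377223 × 155.0090 + 0.397545 × 155.9226
= 34.44980 + 58.47296 + 61.98625 = 154.90901 amu

154.91 amu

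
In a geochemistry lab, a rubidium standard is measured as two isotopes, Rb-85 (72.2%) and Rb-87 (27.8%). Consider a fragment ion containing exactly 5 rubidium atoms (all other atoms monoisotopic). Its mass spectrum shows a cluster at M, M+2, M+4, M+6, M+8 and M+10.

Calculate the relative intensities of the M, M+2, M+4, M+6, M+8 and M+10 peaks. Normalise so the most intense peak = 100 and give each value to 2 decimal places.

51.94 : 100.00 : 77.01 : 29.65 : 5.71 : 0.44

Expanding (0.722 + 0.278)^5:
P(M) = 0.722^5 = 0.196194
P(M+2) = 5 × 0.722^4 × 0.278^1 = 0.377714
P(M+4) = 10 × 0.722^3 × 0.278^2 = 0.290872
P(M+6) = 10 × 0.722^2 × 0.278^3 = 0.111998
P(M+8) = 5 × 0.722^1 × 0.278^4 = 0.021562
P(M+10) = 0.278^5 = 0.001660
The M+2 peak is largest (0.377714); scaling to 100 gives 51.94 : 100.00 : 77.01 : 29.65 : 5.71 : 0.44.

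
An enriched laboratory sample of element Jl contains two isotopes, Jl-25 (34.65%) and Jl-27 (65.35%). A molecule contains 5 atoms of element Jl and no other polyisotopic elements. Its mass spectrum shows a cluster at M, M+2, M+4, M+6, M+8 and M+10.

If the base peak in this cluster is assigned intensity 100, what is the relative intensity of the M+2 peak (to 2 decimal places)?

(0.3465 + 0.6535)^5 gives M 0.0050, M+2 0.0471, M+4 0.1777, M+6 0.3351, M+8 0.3160, M+10 0.1192; the largest is M+6.
P(M+6) = C(5,3) × 0.3465^2 × 0.6535^3 = 10 × 0.12006225 × 0.27908518 = 0.335076 (base)
P(M+2) = C(5,1) × 0.3465^4 × 0.6535^1 = 5 × 0.01441494 × 0.6535 = 0.047101
Relative intensity = 0.047101 / 0.335076 × 100 = 14.06

14.06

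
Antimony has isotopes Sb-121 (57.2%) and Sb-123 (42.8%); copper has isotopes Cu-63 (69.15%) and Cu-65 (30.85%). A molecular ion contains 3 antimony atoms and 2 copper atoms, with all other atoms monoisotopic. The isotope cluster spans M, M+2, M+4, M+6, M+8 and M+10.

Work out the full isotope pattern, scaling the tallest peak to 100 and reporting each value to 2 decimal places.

25.76 : 80.82 : 100.00 : 60.91 : 18.24 : 2.15

Antimony pattern (n=3): 0.18714925 : 0.42010426 : 0.31434374 : 0.07840275
Copper pattern (n=2): 0.47817225 : 0.4266555 : 0.09517225
Convolve the two distributions (both contribute in 2-u steps):
  M: 0.18714925×0.47817225 = 0.089490
  M+2: 0.18714925×0.4266555 + 0.42010426×0.47817225 = 0.280730
  M+4: 0.18714925×0.09517225 + 0.42010426×0.4266555 + 0.31434374×0.47817225 = 0.347362
  M+6: 0.42010426×0.09517225 + 0.31434374×0.4266555 + 0.07840275×0.47817225 = 0.211589
  M+8: 0.31434374×0.09517225 + 0.07840275×0.4266555 = 0.063368
  M+10: 0.07840275×0.09517225 = 0.007462
Scale to base peak (0.347362) = 100: 25.76 : 80.82 : 100.00 : 60.91 : 18.24 : 2.15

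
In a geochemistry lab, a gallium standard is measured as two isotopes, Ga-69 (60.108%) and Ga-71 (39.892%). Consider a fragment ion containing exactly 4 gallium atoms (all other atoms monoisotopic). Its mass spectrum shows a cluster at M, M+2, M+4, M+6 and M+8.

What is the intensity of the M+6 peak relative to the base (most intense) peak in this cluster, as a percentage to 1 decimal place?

(0.60108 + 0.39892)^4 gives M 0.1305, M+2 0.3465, M+4 0.3450, M+6 0.1526, M+8 0.0253; the largest is M+2.
P(M+2) = C(4,1) × 0.60108^3 × 0.39892^1 = 4 × 0.2171685 × 0.39892 = 0.346531 (base)
P(M+6) = C(4,3) × 0.60108^1 × 0.39892^3 = 4 × 0.60108 × 0.063483 = 0.152633
Relative intensity = 0.152633 / 0.346531 × 100 = 44.0

44.0%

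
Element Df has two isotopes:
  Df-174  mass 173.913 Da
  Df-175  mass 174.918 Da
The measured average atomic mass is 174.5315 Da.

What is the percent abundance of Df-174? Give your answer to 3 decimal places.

38.458%

Let x be the fractional abundance of Df-174; then Df-175 has abundance 1 − x.
173.913·x + 174.918·(1 − x) = 174.5315
(173.913 − 174.918)·x = 174.5315 − 174.918
x = -0.3865 / -1.005 = 0.38458 → 38.458% Df-174, 61.542% Df-175.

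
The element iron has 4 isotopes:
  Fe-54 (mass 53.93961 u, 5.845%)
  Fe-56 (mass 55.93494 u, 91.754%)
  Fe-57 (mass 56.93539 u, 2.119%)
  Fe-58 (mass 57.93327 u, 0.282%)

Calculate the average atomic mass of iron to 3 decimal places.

Weight each isotope mass by its fractional abundance: 0.05845 × 53.93961 + 0.91754 × 55.93494 + 0.02119 × 56.93539 + 0.00282 × 57.93327
= 3.152770 + 51.322545 + 1.206461 + 0.163372 = 55.845148 u

55.845 u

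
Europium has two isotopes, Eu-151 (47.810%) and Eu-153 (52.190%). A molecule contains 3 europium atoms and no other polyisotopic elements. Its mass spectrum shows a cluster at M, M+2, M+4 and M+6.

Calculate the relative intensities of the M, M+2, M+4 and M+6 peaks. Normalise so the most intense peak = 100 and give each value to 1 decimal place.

28.0 : 91.6 : 100.0 : 36.4

Expanding (0.47810 + 0.52190)^3:
P(M) = 0.47810^3 = 0.109284
P(M+2) = 3 × 0.47810^2 × 0.52190^1 = 0.357887
P(M+4) = 3 × 0.47810^1 × 0.52190^2 = 0.390674
P(M+6) = 0.52190^3 = 0.142155
The M+4 peak is largest (0.390674); scaling to 100 gives 28.0 : 91.6 : 100.0 : 36.4.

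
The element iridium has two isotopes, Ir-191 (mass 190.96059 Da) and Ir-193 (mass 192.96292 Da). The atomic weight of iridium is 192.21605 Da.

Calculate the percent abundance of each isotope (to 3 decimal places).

Ir-191: 37.300%, Ir-193: 62.700%

Writing the weighted mean with unknown fraction x of Ir-191:
190.96059·x + 192.96292·(1 − x) = 192.21605
(190.96059 − 192.96292)·x = 192.21605 − 192.96292
x = -0.74687 / -2.00233 = 0.37300 → 37.300% Ir-191, 62.700% Ir-193.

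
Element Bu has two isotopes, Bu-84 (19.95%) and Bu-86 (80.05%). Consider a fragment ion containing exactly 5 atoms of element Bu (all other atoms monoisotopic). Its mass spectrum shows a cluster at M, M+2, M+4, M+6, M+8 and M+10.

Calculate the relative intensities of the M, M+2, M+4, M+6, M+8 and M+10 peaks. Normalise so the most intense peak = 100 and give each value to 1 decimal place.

0.1 : 1.5 : 12.4 : 49.8 : 100.0 : 80.3

Each Bu atom is independently Bu-84 (p = 0.1995) or Bu-86 (q = 0.8005); the cluster is the binomial expansion (p + q)^5.
P(M) = 0.1995^5 = 0.000316
P(M+2) = 5 × 0.1995^4 × 0.8005^1 = 0.006340
P(M+4) = 10 × 0.1995^3 × 0.8005^2 = 0.050881
P(M+6) = 10 × 0.1995^2 × 0.8005^3 = 0.204160
P(M+8) = 5 × 0.1995^1 × 0.8005^4 = 0.409598
P(M+10) = 0.8005^5 = 0.328705
The M+8 peak is largest (0.409598); scaling to 100 gives 0.1 : 1.5 : 12.4 : 49.8 : 100.0 : 80.3.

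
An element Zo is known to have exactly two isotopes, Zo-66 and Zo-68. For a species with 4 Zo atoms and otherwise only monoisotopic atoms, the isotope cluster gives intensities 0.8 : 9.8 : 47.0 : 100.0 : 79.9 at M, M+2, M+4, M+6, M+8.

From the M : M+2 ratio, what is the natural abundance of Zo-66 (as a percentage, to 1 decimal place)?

If p is the fraction of Zo that is Zo-66, then I(M+2)/I(M) = [C(4,1)·p^3·(1−p)] / p^4 = 4·(1−p)/p = 9.8/0.8 = 12.2500
(1−p)/p = 12.2500/4 = 3.0625  ⇒  p = 1/(1 + 3.0625) = 0.2462
Zo-66: 24.6%, Zo-68: 75.4%.

24.6%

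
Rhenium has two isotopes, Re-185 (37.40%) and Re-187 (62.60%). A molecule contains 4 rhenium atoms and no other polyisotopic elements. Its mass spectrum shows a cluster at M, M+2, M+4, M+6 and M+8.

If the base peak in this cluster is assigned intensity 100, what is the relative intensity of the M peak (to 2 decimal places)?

Binomial terms of (0.3740 + 0.6260)^4: M 0.0196, M+2 0.1310, M+4 0.3289, M+6 0.3670, M+8 0.1536 → M+6 is the base peak.
P(M+6) = C(4,3) × 0.3740^1 × 0.6260^3 = 4 × 0.3740 × 0.24531438 = 0.366990 (base)
P(M) = C(4,0) × 0.3740^4 × 0.6260^0 = 1 × 0.0195653 × 1.0000 = 0.019565
Relative intensity = 0.019565 / 0.366990 × 100 = 5.33

5.33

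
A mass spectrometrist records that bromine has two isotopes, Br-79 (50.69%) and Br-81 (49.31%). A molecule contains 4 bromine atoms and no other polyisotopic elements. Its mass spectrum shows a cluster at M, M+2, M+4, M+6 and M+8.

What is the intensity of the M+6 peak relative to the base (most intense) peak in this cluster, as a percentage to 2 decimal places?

(0.5069 + 0.4931)^4 gives M 0.0660, M+2 0.2569, M+4 0.3749, M+6 0.2431, M+8 0.0591; the largest is M+4.
P(M+4) = C(4,2) × 0.5069^2 × 0.4931^2 = 6 × 0.25694761 × 0.24314761 = 0.374857 (base)
P(M+6) = C(4,3) × 0.5069^1 × 0.4931^3 = 4 × 0.5069 × 0.11989609 = 0.243101
Relative intensity = 0.243101 / 0.374857 × 100 = 64.85

64.85%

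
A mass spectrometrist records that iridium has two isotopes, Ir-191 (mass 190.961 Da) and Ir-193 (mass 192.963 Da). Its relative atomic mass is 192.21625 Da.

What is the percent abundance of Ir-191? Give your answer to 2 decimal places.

With x = fraction of Ir-191 (so Ir-193 is 1 − x):
190.961·x + 192.963·(1 − x) = 192.21625
(190.961 − 192.963)·x = 192.21625 − 192.963
x = -0.74675 / -2.002 = 0.37300 → 37.30% Ir-191, 62.70% Ir-193.

37.30%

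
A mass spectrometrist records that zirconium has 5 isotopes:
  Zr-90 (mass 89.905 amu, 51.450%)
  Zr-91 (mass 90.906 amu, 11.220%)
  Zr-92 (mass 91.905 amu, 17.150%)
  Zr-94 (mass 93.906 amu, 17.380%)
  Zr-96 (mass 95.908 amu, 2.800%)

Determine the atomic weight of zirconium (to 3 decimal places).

91.224 amu

Weight each isotope mass by its fractional abundance: 0.51450 × 89.905 + 0.11220 × 90.906 + 0.17150 × 91.905 + 0.17380 × 93.906 + 0.02800 × 95.908
= 46.2561 + 10.1997 + 15.7617 + 16.3209 + 2.6854 = 91.2238 amu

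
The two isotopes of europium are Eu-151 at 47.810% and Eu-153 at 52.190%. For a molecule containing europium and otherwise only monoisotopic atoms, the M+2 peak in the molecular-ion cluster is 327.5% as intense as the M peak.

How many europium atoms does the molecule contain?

With n Eu atoms, P(M+2)/P(M) = C(n,1)·p^(n−1)q / p^n = n·q/p = n · 0.52190/0.47810.
n = 3.275 × 0.47810/0.52190 = 3.00 ≈ 3

3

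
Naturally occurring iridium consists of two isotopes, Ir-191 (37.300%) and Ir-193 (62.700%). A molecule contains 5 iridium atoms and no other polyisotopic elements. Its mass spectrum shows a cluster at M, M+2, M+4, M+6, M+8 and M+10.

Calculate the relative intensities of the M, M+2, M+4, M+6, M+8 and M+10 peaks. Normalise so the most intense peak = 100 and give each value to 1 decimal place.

2.1 : 17.7 : 59.5 : 100.0 : 84.0 : 28.3

Each Ir atom is independently Ir-191 (p = 0.37300) or Ir-193 (q = 0.62700); the cluster is the binomial expansion (p + q)^5.
P(M) = 0.37300^5 = 0.007220
P(M+2) = 5 × 0.37300^4 × 0.62700^1 = 0.060684
P(M+4) = 10 × 0.37300^3 × 0.62700^2 = 0.204015
P(M+6) = 10 × 0.37300^2 × 0.62700^3 = 0.342942
P(M+8) = 5 × 0.37300^1 × 0.62700^4 = 0.288237
P(M+10) = 0.62700^5 = 0.096903
The M+6 peak is largest (0.342942); scaling to 100 gives 2.1 : 17.7 : 59.5 : 100.0 : 84.0 : 28.3.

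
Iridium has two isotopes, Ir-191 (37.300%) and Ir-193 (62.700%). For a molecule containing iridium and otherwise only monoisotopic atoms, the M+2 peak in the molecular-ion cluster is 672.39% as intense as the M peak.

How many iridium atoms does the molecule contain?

The M+2/M ratio from n Ir atoms is n · q/p = n · 0.62700/0.37300.
n = 6.7239 × 0.37300/0.62700 = 4.00 ≈ 4

4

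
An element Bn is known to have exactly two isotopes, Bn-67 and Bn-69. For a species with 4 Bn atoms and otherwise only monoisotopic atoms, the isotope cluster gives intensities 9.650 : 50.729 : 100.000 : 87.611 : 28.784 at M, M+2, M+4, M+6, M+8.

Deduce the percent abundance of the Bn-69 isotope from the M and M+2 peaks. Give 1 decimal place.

If p is the fraction of Bn that is Bn-67, then I(M+2)/I(M) = [C(4,1)·p^3·(1−p)] / p^4 = 4·(1−p)/p = 50.729/9.650 = 5.2569
(1−p)/p = 5.2569/4 = 1.3142  ⇒  p = 1/(1 + 1.3142) = 0.4321
Bn-67: 43.2%, Bn-69: 56.8%.

56.8%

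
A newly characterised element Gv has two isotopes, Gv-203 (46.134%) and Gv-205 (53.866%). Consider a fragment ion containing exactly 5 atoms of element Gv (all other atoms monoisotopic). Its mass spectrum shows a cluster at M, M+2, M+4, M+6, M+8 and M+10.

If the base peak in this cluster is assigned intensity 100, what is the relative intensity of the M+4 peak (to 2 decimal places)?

Binomial terms of (0.46134 + 0.53866)^5: M 0.0209, M+2 0.1220, M+4 0.2849, M+6 0.3326, M+8 0.1942, M+10 0.0453 → M+6 is the base peak.
P(M+6) = C(5,3) × 0.46134^2 × 0.53866^3 = 10 × 0.2128346 × 0.15629467 = 0.332649 (base)
P(M+4) = C(5,2) × 0.46134^3 × 0.53866^2 = 10 × 0.09818911 × 0.2901546 = 0.284900
Relative intensity = 0.284900 / 0.332649 × 100 = 85.65

85.65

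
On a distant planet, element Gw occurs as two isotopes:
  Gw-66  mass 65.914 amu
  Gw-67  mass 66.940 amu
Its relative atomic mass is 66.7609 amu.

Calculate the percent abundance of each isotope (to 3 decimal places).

With x = fraction of Gw-66 (so Gw-67 is 1 − x):
65.914·x + 66.940·(1 − x) = 66.7609
(65.914 − 66.940)·x = 66.7609 − 66.940
x = -0.1791 / -1.026 = 0.17456 → 17.456% Gw-66, 82.544% Gw-67.

Gw-66: 17.456%, Gw-67: 82.544%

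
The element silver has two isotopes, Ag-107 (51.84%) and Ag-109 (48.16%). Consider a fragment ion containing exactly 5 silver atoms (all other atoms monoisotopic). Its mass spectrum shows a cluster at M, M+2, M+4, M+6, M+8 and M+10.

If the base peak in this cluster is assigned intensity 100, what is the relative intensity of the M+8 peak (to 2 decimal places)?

43.15

Binomial terms of (0.5184 + 0.4816)^5: M 0.0374, M+2 0.1739, M+4 0.3231, M+6 0.3002, M+8 0.1394, M+10 0.0259 → M+4 is the base peak.
P(M+4) = C(5,2) × 0.5184^3 × 0.4816^2 = 10 × 0.13931407 × 0.23193856 = 0.323123 (base)
P(M+8) = C(5,4) × 0.5184^1 × 0.4816^4 = 5 × 0.5184 × 0.0537955 = 0.139438
Relative intensity = 0.139438 / 0.323123 × 100 = 43.15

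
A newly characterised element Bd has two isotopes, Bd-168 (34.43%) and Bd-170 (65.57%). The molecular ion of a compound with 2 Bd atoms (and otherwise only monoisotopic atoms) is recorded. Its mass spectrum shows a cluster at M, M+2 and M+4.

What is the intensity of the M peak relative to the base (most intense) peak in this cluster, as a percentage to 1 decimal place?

(0.3443 + 0.6557)^2 gives M 0.1185, M+2 0.4515, M+4 0.4299; the largest is M+2.
P(M+2) = C(2,1) × 0.3443^1 × 0.6557^1 = 2 × 0.3443 × 0.6557 = 0.451515 (base)
P(M) = C(2,0) × 0.3443^2 × 0.6557^0 = 1 × 0.11854249 × 1.0000 = 0.118542
Relative intensity = 0.118542 / 0.451515 × 100 = 26.3

26.3%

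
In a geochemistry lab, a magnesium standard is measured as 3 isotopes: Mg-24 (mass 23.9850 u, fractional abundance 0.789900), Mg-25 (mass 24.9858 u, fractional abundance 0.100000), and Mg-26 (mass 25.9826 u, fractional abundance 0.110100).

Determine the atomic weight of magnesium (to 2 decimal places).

Weight each isotope mass by its fractional abundance: 0.789900 × 23.9850 + 0.100000 × 24.9858 + 0.110100 × 25.9826
= 18.94575 + 2.49858 + 2.86068 = 24.30501 u

24.31 u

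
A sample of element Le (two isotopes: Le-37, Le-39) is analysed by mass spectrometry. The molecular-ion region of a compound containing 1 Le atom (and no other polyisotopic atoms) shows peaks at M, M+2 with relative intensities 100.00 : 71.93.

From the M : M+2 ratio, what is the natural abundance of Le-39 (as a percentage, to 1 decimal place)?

Write p for the Le-37 fraction. I(M+2)/I(M) = [C(1,1)·p^0·(1−p)] / p^1 = 1·(1−p)/p = 71.93/100.00 = 0.7193
(1−p)/p = 0.7193/1 = 0.7193  ⇒  p = 1/(1 + 0.7193) = 0.5816
Le-37: 58.2%, Le-39: 41.8%.

41.8%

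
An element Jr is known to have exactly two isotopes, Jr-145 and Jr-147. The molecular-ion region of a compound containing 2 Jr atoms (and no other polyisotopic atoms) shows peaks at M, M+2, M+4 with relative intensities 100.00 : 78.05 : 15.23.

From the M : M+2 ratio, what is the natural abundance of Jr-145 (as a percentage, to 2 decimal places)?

Write p for the Jr-145 fraction. I(M+2)/I(M) = [C(2,1)·p^1·(1−p)] / p^2 = 2·(1−p)/p = 78.05/100.00 = 0.7805
(1−p)/p = 0.7805/2 = 0.3902  ⇒  p = 1/(1 + 0.3902) = 0.7193
Jr-145: 71.93%, Jr-147: 28.07%.

71.93%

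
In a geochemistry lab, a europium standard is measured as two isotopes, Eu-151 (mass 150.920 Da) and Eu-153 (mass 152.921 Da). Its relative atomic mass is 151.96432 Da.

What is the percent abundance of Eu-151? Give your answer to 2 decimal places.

47.81%

Let x be the fractional abundance of Eu-151; then Eu-153 has abundance 1 − x.
150.920·x + 152.921·(1 − x) = 151.96432
(150.920 − 152.921)·x = 151.96432 − 152.921
x = -0.95668 / -2.001 = 0.47810 → 47.81% Eu-151, 52.19% Eu-153.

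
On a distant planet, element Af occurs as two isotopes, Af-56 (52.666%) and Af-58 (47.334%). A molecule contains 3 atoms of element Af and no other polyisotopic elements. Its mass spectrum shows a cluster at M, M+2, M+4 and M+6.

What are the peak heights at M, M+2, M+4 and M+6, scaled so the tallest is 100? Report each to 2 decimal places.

Each Af atom is independently Af-56 (p = 0.52666) or Af-58 (q = 0.47334); the cluster is the binomial expansion (p + q)^3.
P(M) = 0.52666^3 = 0.146080
P(M+2) = 3 × 0.52666^2 × 0.47334^1 = 0.393872
P(M+4) = 3 × 0.52666^1 × 0.47334^2 = 0.353996
P(M+6) = 0.47334^3 = 0.106052
The M+2 peak is largest (0.393872); scaling to 100 gives 37.09 : 100.00 : 89.88 : 26.93.

37.09 : 100.00 : 89.88 : 26.93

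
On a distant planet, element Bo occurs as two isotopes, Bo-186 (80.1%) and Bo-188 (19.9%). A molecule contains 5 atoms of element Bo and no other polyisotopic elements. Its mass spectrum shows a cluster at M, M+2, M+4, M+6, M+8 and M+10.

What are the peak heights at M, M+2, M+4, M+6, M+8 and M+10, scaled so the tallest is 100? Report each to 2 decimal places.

80.50 : 100.00 : 49.69 : 12.34 : 1.53 : 0.08

The 5 Bo atoms are independent, so intensities follow the terms of (0.801 + 0.199)^5.
P(M) = 0.801^5 = 0.329733
P(M+2) = 5 × 0.801^4 × 0.199^1 = 0.409594
P(M+4) = 10 × 0.801^3 × 0.199^2 = 0.203518
P(M+6) = 10 × 0.801^2 × 0.199^3 = 0.050562
P(M+8) = 5 × 0.801^1 × 0.199^4 = 0.006281
P(M+10) = 0.199^5 = 0.000312
The M+2 peak is largest (0.409594); scaling to 100 gives 80.50 : 100.00 : 49.69 : 12.34 : 1.53 : 0.08.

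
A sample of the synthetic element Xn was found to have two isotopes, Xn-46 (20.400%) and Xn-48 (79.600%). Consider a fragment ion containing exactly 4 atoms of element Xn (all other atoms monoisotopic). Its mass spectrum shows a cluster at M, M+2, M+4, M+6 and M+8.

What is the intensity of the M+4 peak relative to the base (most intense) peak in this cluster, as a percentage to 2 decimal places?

(0.20400 + 0.79600)^4 gives M 0.0017, M+2 0.0270, M+4 0.1582, M+6 0.4116, M+8 0.4015; the largest is M+6.
P(M+6) = C(4,3) × 0.20400^1 × 0.79600^3 = 4 × 0.2040 × 0.50435834 = 0.411556 (base)
P(M+4) = C(4,2) × 0.20400^2 × 0.79600^2 = 6 × 0.041616 × 0.633616 = 0.158211
Relative intensity = 0.158211 / 0.411556 × 100 = 38.44

38.44%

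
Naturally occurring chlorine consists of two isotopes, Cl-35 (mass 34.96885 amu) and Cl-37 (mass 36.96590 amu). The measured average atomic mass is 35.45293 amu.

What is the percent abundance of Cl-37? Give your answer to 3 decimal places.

24.240%

Writing the weighted mean with unknown fraction x of Cl-35:
34.96885·x + 36.96590·(1 − x) = 35.45293
(34.96885 − 36.96590)·x = 35.45293 − 36.96590
x = -1.51297 / -1.99705 = 0.75760 → 75.760% Cl-35, 24.240% Cl-37.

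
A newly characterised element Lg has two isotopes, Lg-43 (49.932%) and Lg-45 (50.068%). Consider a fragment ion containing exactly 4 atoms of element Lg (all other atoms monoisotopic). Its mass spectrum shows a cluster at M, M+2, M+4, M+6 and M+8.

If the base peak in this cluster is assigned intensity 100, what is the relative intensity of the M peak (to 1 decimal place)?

Term probabilities: M 0.0622, M+2 0.2493, M+4 0.3750, M+6 0.2507, M+8 0.0628. Base peak = M+4.
P(M+4) = C(4,2) × 0.49932^2 × 0.50068^2 = 6 × 0.24932046 × 0.25068046 = 0.374999 (base)
P(M) = C(4,0) × 0.49932^4 × 0.50068^0 = 1 × 0.06216069 × 1.0000 = 0.062161
Relative intensity = 0.062161 / 0.374999 × 100 = 16.6

16.6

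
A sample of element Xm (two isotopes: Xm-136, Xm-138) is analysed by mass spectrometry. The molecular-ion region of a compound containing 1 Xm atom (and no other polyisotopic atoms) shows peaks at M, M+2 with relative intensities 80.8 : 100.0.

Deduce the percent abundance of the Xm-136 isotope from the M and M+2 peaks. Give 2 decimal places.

Write p for the Xm-136 fraction. I(M+2)/I(M) = [C(1,1)·p^0·(1−p)] / p^1 = 1·(1−p)/p = 100.0/80.8 = 1.2376
(1−p)/p = 1.2376/1 = 1.2376  ⇒  p = 1/(1 + 1.2376) = 0.4469
Xm-136: 44.69%, Xm-138: 55.31%.

44.69%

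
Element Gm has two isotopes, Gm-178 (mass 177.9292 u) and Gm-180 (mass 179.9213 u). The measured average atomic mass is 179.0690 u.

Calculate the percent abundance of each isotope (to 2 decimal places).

Gm-178: 42.78%, Gm-180: 57.22%

With x = fraction of Gm-178 (so Gm-180 is 1 − x):
177.9292·x + 179.9213·(1 − x) = 179.0690
(177.9292 − 179.9213)·x = 179.0690 − 179.9213
x = -0.8523 / -1.9921 = 0.42784 → 42.78% Gm-178, 57.22% Gm-180.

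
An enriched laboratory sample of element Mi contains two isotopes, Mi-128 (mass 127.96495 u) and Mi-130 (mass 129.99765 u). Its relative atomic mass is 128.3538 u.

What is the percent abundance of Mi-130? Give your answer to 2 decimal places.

19.13%

With x = fraction of Mi-128 (so Mi-130 is 1 − x):
127.96495·x + 129.99765·(1 − x) = 128.3538
(127.96495 − 129.99765)·x = 128.3538 − 129.99765
x = -1.64385 / -2.03270 = 0.80870 → 80.87% Mi-128, 19.13% Mi-130.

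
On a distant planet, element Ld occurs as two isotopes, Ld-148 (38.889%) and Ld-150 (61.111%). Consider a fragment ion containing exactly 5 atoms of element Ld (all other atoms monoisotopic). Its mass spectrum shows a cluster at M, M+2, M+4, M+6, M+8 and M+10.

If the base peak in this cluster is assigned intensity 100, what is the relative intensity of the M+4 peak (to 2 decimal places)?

Term probabilities: M 0.0089, M+2 0.0699, M+4 0.2196, M+6 0.3452, M+8 0.2712, M+10 0.0852. Base peak = M+6.
P(M+6) = C(5,3) × 0.38889^2 × 0.61111^3 = 10 × 0.15123543 × 0.22822235 = 0.345153 (base)
P(M+4) = C(5,2) × 0.38889^3 × 0.61111^2 = 10 × 0.05881395 × 0.37345543 = 0.219644
Relative intensity = 0.219644 / 0.345153 × 100 = 63.64

63.64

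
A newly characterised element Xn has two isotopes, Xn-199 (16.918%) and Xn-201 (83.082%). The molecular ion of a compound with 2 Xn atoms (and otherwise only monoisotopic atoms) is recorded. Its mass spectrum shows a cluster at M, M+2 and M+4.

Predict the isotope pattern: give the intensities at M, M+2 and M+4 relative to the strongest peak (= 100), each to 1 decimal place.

4.1 : 40.7 : 100.0

Expanding (0.16918 + 0.83082)^2:
P(M) = 0.16918^2 = 0.028622
P(M+2) = 2 × 0.16918^1 × 0.83082^1 = 0.281116
P(M+4) = 0.83082^2 = 0.690262
The M+4 peak is largest (0.690262); scaling to 100 gives 4.1 : 40.7 : 100.0.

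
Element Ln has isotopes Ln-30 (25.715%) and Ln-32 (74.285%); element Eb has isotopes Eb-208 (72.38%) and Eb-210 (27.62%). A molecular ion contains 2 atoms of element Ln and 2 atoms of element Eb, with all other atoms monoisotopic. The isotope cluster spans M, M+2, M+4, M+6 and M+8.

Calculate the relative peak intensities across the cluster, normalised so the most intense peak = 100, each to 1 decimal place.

7.8 : 50.7 : 100.0 : 55.9 : 9.4

Element Ln pattern (n=2): 0.06612612 : 0.38204775 : 0.55182612
Element Eb pattern (n=2): 0.52388644 : 0.39982712 : 0.07628644
Convolve the two distributions (both contribute in 2-u steps):
  M: 0.06612612×0.52388644 = 0.034643
  M+2: 0.06612612×0.39982712 + 0.38204775×0.52388644 = 0.226589
  M+4: 0.06612612×0.07628644 + 0.38204775×0.39982712 + 0.55182612×0.52388644 = 0.446892
  M+6: 0.38204775×0.07628644 + 0.55182612×0.39982712 = 0.249780
  M+8: 0.55182612×0.07628644 = 0.042097
Scale to base peak (0.446892) = 100: 7.8 : 50.7 : 100.0 : 55.9 : 9.4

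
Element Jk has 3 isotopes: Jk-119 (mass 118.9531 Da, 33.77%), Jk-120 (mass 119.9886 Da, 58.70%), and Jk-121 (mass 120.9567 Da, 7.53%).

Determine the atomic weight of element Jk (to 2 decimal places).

119.71 Da

Ar = Σ fᵢ·mᵢ = 0.3377 × 118.9531 + 0.5870 × 119.9886 + 0.0753 × 120.9567
= 40.17046 + 70.43331 + 9.10804 = 119.71181 Da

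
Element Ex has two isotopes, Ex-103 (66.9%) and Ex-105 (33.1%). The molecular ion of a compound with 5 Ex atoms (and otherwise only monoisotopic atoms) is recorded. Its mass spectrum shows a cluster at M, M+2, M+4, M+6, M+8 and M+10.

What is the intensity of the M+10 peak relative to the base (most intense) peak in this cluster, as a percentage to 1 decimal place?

1.2%

Binomial terms of (0.669 + 0.331)^5: M 0.1340, M+2 0.3315, M+4 0.3280, M+6 0.1623, M+8 0.0402, M+10 0.0040 → M+2 is the base peak.
P(M+2) = C(5,1) × 0.669^4 × 0.331^1 = 5 × 0.20031085 × 0.3310 = 0.331514 (base)
P(M+10) = C(5,5) × 0.669^0 × 0.331^5 = 1 × 1.0000 × 0.0039732 = 0.003973
Relative intensity = 0.003973 / 0.331514 × 100 = 1.2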